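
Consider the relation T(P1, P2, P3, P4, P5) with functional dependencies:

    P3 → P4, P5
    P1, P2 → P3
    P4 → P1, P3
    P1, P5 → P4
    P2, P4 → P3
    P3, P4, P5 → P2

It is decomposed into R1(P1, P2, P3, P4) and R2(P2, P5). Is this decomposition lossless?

Common attributes: R1 ∩ R2 = {P2}.
No dependency enlarges {P2}, so (P2)⁺ = {P2}.
The closure contains neither all of R1 = {P1, P2, P3, P4} nor all of R2 = {P2, P5}, so the common attributes are not a superkey of either fragment. The join is lossy.

No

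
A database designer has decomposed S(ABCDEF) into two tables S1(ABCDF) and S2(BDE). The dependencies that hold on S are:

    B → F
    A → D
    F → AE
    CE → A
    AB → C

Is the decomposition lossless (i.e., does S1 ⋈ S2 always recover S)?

Yes

Common attributes: S1 ∩ S2 = {BD}.
Closure of {BD}: B → F applies, adding F; F → AE applies, adding AE; AB → C applies, adding C. So (BD)⁺ = {ABCDEF}.
This closure contains every attribute of S1, so S1 ∩ S2 → S1. The join is lossless.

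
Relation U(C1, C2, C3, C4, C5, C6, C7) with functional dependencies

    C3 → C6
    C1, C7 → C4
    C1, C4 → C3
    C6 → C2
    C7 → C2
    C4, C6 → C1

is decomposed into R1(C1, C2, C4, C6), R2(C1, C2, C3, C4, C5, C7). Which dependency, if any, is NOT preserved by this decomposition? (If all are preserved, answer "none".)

Check C3 → C6: no single fragment contains all of {C3, C6}, and the restricted closure of {C3} across the fragments never reaches {C6}.
C1, C7 → C4 is preserved.
C1, C4 → C3 is preserved.
C6 → C2 is preserved.
C7 → C2 is preserved.
C4, C6 → C1 is preserved.

C3 → C6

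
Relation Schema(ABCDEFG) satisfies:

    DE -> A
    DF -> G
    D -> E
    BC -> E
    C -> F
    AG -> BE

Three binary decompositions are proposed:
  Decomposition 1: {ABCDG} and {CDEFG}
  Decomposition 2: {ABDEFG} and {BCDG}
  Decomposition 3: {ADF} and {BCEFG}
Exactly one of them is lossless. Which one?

Decomposition 1: common = {CDG}, closure = {ABCDEFG} → lossless.
Decomposition 2: common = {BDG}, closure = {ABDEG} → lossy.
Decomposition 3: common = {F}, closure = {F} → lossy.

Decomposition 1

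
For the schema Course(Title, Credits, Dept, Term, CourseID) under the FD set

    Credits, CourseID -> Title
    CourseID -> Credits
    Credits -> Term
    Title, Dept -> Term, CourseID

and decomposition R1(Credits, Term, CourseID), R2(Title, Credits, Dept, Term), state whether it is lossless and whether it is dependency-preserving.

Lossless test: (Credits, Term)⁺ = {Credits, Term}, which is a superkey of neither fragment — lossy.
Dependency preservation: the restricted closure of {Credits, CourseID} across the fragments never reaches {Title}, so Credits, CourseID → Title cannot be enforced without a join — not preserved.

lossy and not dependency-preserving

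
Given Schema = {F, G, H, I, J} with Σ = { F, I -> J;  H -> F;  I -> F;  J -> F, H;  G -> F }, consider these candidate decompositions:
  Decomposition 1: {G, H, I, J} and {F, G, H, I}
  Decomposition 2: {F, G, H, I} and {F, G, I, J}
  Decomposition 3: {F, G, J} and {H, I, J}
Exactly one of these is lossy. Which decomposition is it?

Decomposition 3

Decomposition 1: common = {G, H, I}, closure = {F, G, H, I, J} → lossless.
Decomposition 2: common = {F, G, I}, closure = {F, G, H, I, J} → lossless.
Decomposition 3: common = {J}, closure = {F, H, J} → lossy.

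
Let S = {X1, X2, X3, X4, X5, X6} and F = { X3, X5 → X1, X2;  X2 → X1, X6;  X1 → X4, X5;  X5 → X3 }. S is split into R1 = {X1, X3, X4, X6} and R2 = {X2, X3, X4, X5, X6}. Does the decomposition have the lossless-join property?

No

Common attributes: R1 ∩ R2 = {X3, X4, X6}.
No dependency enlarges {X3, X4, X6}, so (X3, X4, X6)⁺ = {X3, X4, X6}.
The closure contains neither all of R1 = {X1, X3, X4, X6} nor all of R2 = {X2, X3, X4, X5, X6}, so the common attributes are not a superkey of either fragment. The join is lossy.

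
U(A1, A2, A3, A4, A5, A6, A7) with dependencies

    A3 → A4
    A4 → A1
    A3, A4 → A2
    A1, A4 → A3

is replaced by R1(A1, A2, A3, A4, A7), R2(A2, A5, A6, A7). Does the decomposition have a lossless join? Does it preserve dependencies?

Lossless test: (A2, A7)⁺ = {A2, A7}, which is a superkey of neither fragment — lossy.
Dependency preservation: every FD's attributes lie within a single fragment, so each can be enforced locally — preserved.

lossy but dependency-preserving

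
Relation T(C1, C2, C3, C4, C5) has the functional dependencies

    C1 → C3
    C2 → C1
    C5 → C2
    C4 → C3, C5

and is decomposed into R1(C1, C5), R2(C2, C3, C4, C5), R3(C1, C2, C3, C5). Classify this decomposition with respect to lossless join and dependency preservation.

Lossless test (chase): Rows 1 and 3 agree on C1; apply C1→C3 and equate their C3 entries. Rows 2 and 3 agree on C2; apply C2→C1 and equate their C1 entries. Rows 1 and 2 agree on C5; apply C5→C2 and equate their C2 entries. Row 2 is now all distinguished symbols — the join is lossless.
Dependency preservation: every FD's attributes lie within a single fragment, so each can be enforced locally — preserved.

lossless and dependency-preserving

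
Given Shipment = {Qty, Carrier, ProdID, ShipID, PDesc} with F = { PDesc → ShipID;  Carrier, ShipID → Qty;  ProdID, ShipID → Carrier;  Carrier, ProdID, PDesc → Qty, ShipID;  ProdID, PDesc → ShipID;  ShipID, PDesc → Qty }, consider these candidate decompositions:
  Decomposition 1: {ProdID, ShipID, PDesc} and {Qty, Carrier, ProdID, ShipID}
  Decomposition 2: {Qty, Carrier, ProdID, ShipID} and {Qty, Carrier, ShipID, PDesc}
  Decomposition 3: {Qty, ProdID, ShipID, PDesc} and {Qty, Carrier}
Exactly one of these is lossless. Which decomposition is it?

Decomposition 1: common = {ProdID, ShipID}, closure = {Qty, Carrier, ProdID, ShipID} → lossless.
Decomposition 2: common = {Qty, Carrier, ShipID}, closure = {Qty, Carrier, ShipID} → lossy.
Decomposition 3: common = {Qty}, closure = {Qty} → lossy.

Decomposition 1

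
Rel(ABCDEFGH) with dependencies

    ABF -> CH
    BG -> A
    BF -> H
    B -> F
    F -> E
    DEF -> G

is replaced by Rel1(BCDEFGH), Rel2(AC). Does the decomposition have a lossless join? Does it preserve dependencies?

Lossless test: (C)⁺ = {C}, which is a superkey of neither fragment — lossy.
Dependency preservation: the restricted closure of {ABF} across the fragments never reaches {CH}, so ABF → CH cannot be enforced without a join — not preserved.

lossy and not dependency-preserving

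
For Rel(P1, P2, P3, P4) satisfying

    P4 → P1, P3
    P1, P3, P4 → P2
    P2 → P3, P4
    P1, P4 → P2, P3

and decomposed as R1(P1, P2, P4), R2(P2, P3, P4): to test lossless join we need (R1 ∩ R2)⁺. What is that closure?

P1, P2, P3, P4

R1 ∩ R2 = {P2, P4}.
P4 → P1, P3 applies, adding P1, P3
Closure: {P1, P2, P3, P4}.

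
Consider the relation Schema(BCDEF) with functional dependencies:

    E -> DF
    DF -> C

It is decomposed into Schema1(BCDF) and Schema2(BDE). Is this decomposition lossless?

Common attributes: Schema1 ∩ Schema2 = {BD}.
No dependency enlarges {BD}, so (BD)⁺ = {BD}.
The closure contains neither all of Schema1 = {BCDF} nor all of Schema2 = {BDE}, so the common attributes are not a superkey of either fragment. The join is lossy.

No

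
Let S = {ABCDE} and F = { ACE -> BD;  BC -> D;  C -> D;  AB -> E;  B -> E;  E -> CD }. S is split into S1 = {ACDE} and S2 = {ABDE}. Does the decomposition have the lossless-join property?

Yes

Common attributes: S1 ∩ S2 = {ADE}.
Closure of {ADE}: E → CD applies, adding C; ACE → BD applies, adding B. So (ADE)⁺ = {ABCDE}.
This closure contains every attribute of S1, so S1 ∩ S2 → S1. The join is lossless.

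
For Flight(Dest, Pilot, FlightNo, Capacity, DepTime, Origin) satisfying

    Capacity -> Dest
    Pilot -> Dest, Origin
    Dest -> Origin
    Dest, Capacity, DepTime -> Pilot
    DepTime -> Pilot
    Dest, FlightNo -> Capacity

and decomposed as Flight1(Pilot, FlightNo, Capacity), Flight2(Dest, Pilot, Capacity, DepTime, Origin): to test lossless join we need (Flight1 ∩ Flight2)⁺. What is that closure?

Dest, Pilot, Capacity, Origin

Flight1 ∩ Flight2 = {Pilot, Capacity}.
Capacity → Dest applies, adding Dest
Pilot → Dest, Origin applies, adding Origin
Closure: {Dest, Pilot, Capacity, Origin}.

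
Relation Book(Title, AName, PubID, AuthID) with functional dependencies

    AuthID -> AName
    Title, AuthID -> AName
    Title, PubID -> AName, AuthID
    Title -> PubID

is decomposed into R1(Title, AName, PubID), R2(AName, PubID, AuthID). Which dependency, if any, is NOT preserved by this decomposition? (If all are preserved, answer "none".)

Title, PubID -> AName, AuthID

Check Title, PubID → AName, AuthID: no single fragment contains all of {Title, AName, PubID, AuthID}, and the restricted closure of {Title, PubID} across the fragments never reaches {AName, AuthID}.
AuthID → AName is preserved.
Title, AuthID → AName is preserved.
Title → PubID is preserved.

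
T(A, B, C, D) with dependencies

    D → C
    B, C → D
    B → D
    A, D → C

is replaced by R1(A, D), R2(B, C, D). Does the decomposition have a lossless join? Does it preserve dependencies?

Lossless test: (D)⁺ = {C, D}, which is a superkey of neither fragment — lossy.
Dependency preservation: A, D → C is not contained in any single fragment, but the restricted closure of its left-hand side across the fragments still reaches the right-hand side; the remaining FDs each lie inside some fragment. All dependencies are preserved.

lossy but dependency-preserving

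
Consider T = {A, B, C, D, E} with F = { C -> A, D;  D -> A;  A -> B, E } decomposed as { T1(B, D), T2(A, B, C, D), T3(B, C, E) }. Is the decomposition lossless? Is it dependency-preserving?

lossless but not dependency-preserving

Lossless test (chase): Rows 2 and 3 agree on C; apply C→A, D and equate their A, D entries. Rows 1 and 2 agree on D; apply D→A and equate their A entries. Rows 1 and 2 agree on A; apply A→B, E and equate their B, E entries. Rows 1 and 3 agree on A; apply A→B, E and equate their B, E entries. Row 2 is now all distinguished symbols — the join is lossless.
Dependency preservation: the restricted closure of {A} across the fragments never reaches {B, E}, so A → B, E cannot be enforced without a join — not preserved.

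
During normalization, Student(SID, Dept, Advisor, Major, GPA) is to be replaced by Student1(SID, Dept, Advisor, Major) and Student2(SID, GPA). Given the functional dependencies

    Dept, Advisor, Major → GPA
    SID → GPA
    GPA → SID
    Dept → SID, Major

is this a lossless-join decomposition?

Yes

Common attributes: Student1 ∩ Student2 = {SID}.
Closure of {SID}: SID → GPA applies, adding GPA. So (SID)⁺ = {SID, GPA}.
This closure contains every attribute of Student2, so Student1 ∩ Student2 → Student2. The join is lossless.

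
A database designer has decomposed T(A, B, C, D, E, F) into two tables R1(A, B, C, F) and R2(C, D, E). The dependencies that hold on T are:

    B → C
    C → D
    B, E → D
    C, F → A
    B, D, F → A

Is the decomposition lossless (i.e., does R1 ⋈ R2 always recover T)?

No

Common attributes: R1 ∩ R2 = {C}.
Closure of {C}: C → D applies, adding D. So (C)⁺ = {C, D}.
The closure contains neither all of R1 = {A, B, C, F} nor all of R2 = {C, D, E}, so the common attributes are not a superkey of either fragment. The join is lossy.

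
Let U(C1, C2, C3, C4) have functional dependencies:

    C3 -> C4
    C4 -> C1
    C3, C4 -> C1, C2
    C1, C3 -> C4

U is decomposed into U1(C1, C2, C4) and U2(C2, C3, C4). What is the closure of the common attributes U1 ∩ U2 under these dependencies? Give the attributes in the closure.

C1, C2, C4

U1 ∩ U2 = {C2, C4}.
C4 → C1 applies, adding C1
Closure: {C1, C2, C4}.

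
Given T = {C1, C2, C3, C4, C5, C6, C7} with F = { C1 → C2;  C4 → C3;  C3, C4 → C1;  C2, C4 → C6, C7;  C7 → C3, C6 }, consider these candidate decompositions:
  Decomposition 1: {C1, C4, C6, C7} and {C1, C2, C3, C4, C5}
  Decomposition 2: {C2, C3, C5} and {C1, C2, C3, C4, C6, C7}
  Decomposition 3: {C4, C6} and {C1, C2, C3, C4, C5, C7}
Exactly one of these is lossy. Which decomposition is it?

Decomposition 1: common = {C1, C4}, closure = {C1, C2, C3, C4, C6, C7} → lossless.
Decomposition 2: common = {C2, C3}, closure = {C2, C3} → lossy.
Decomposition 3: common = {C4}, closure = {C1, C2, C3, C4, C6, C7} → lossless.

Decomposition 2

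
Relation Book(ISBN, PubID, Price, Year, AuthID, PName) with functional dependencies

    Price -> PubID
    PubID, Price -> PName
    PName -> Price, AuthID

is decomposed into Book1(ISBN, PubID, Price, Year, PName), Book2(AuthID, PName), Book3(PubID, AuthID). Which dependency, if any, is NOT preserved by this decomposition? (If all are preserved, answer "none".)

Price → PubID lies within Book1.
PubID, Price → PName lies within Book1.
PName → Price, AuthID: restricted closure across fragments reaches Price, AuthID.
Every dependency is enforceable on the fragments, so the decomposition is dependency-preserving.

none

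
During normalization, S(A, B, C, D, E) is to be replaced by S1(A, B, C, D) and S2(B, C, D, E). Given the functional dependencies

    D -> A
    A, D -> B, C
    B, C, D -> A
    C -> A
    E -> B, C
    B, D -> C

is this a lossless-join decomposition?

Yes

Common attributes: S1 ∩ S2 = {B, C, D}.
Closure of {B, C, D}: D → A applies, adding A. So (B, C, D)⁺ = {A, B, C, D}.
This closure contains every attribute of S1, so S1 ∩ S2 → S1. The join is lossless.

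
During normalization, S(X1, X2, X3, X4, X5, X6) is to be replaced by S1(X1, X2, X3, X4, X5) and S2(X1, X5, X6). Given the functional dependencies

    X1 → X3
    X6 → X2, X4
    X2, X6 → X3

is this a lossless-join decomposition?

No

Common attributes: S1 ∩ S2 = {X1, X5}.
Closure of {X1, X5}: X1 → X3 applies, adding X3. So (X1, X5)⁺ = {X1, X3, X5}.
The closure contains neither all of S1 = {X1, X2, X3, X4, X5} nor all of S2 = {X1, X5, X6}, so the common attributes are not a superkey of either fragment. The join is lossy.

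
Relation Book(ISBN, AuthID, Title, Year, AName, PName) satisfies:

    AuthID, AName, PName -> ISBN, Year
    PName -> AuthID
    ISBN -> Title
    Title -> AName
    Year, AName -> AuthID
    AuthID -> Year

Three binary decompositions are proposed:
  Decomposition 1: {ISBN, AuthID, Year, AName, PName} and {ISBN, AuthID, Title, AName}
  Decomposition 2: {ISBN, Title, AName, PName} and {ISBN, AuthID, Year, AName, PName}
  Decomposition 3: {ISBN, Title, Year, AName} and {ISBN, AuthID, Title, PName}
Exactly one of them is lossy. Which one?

Decomposition 1: common = {ISBN, AuthID, AName}, closure = {ISBN, AuthID, Title, Year, AName} → lossless.
Decomposition 2: common = {ISBN, AName, PName}, closure = {ISBN, AuthID, Title, Year, AName, PName} → lossless.
Decomposition 3: common = {ISBN, Title}, closure = {ISBN, Title, AName} → lossy.

Decomposition 3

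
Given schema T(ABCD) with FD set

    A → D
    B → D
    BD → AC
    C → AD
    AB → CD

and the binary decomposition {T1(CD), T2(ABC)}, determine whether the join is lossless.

Yes

Common attributes: T1 ∩ T2 = {C}.
Closure of {C}: C → AD applies, adding AD. So (C)⁺ = {ACD}.
This closure contains every attribute of T1, so T1 ∩ T2 → T1. The join is lossless.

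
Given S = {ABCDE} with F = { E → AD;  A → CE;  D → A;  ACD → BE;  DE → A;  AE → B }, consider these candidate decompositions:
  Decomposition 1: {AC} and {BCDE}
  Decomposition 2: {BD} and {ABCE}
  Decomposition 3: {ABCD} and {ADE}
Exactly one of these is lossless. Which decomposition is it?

Decomposition 1: common = {C}, closure = {C} → lossy.
Decomposition 2: common = {B}, closure = {B} → lossy.
Decomposition 3: common = {AD}, closure = {ABCDE} → lossless.

Decomposition 3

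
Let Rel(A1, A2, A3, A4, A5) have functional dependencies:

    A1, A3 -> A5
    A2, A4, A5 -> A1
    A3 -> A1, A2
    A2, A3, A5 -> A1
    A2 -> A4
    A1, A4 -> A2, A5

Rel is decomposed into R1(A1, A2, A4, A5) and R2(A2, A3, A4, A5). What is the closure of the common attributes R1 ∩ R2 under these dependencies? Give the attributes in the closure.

R1 ∩ R2 = {A2, A4, A5}.
A2, A4, A5 → A1 applies, adding A1
Closure: {A1, A2, A4, A5}.

A1, A2, A4, A5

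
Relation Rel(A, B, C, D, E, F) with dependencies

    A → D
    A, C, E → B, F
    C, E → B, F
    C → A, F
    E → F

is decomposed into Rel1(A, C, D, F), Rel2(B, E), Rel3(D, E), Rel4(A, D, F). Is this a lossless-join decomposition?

Chase test. Columns are A, B, C, D, E, F; row i has aⱼ where attribute j ∈ Reli, else bᵢⱼ.
Initial tableau (one row per fragment):
  row 1: a1 b12 a3 a4 b15 a6
  row 2: b21 a2 b23 b24 a5 b26
  row 3: b31 b32 b33 a4 a5 b36
  row 4: a1 b42 b43 a4 b45 a6
Rows 2 and 3 agree on E; apply E→F and equate their F entries.
No row becomes fully distinguished — the join is lossy.

No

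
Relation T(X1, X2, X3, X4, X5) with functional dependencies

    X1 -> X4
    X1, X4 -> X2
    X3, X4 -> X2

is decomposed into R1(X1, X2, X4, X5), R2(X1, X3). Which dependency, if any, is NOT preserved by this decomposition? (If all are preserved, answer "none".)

Check X3, X4 → X2: no single fragment contains all of {X2, X3, X4}, and the restricted closure of {X3, X4} across the fragments never reaches {X2}.
X1 → X4 is preserved.
X1, X4 → X2 is preserved.

X3, X4 -> X2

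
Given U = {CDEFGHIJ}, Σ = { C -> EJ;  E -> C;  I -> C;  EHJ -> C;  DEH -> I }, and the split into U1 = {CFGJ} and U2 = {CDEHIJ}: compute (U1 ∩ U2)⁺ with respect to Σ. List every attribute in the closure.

CEJ

U1 ∩ U2 = {CJ}.
C → EJ applies, adding E
Closure: {CEJ}.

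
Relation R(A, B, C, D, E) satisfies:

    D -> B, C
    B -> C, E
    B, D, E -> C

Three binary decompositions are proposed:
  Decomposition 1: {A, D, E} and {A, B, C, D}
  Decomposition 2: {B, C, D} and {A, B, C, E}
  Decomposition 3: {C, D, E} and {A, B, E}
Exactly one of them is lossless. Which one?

Decomposition 1

Decomposition 1: common = {A, D}, closure = {A, B, C, D, E} → lossless.
Decomposition 2: common = {B, C}, closure = {B, C, E} → lossy.
Decomposition 3: common = {E}, closure = {E} → lossy.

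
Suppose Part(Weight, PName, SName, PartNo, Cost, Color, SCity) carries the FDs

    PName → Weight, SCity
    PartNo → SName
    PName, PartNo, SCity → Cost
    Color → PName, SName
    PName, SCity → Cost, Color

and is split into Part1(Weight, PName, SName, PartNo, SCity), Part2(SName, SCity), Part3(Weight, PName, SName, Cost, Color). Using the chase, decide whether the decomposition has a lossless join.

Chase test. Columns are Weight, PName, SName, PartNo, Cost, Color, SCity; row i has aⱼ where attribute j ∈ Parti, else bᵢⱼ.
Initial tableau (one row per fragment):
  row 1: a1 a2 a3 a4 b15 b16 a7
  row 2: b21 b22 a3 b24 b25 b26 a7
  row 3: a1 a2 a3 b34 a5 a6 b37
Rows 1 and 3 agree on PName; apply PName→Weight, SCity and equate their Weight, SCity entries.
Rows 1 and 3 agree on PName, SCity; apply PName, SCity→Cost, Color and equate their Cost, Color entries.
Row 1 is now all distinguished symbols — the join is lossless.

Yes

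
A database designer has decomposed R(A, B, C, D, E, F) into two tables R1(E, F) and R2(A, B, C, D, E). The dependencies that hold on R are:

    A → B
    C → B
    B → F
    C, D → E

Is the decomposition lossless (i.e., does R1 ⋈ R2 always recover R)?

No

Common attributes: R1 ∩ R2 = {E}.
No dependency enlarges {E}, so (E)⁺ = {E}.
The closure contains neither all of R1 = {E, F} nor all of R2 = {A, B, C, D, E}, so the common attributes are not a superkey of either fragment. The join is lossy.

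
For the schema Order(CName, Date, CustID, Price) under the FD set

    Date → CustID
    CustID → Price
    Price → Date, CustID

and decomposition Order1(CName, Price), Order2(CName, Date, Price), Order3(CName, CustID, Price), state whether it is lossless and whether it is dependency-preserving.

lossless and dependency-preserving

Lossless test (chase): Rows 1 and 2 agree on Price; apply Price→Date, CustID and equate their Date, CustID entries. Rows 1 and 3 agree on Price; apply Price→Date, CustID and equate their Date, CustID entries. Row 1 is now all distinguished symbols — the join is lossless.
Dependency preservation: Date → CustID; Price → Date, CustID are not contained in any single fragment, but the restricted closure of each left-hand side across the fragments still reaches the right-hand side; the remaining FDs each lie inside some fragment. All dependencies are preserved.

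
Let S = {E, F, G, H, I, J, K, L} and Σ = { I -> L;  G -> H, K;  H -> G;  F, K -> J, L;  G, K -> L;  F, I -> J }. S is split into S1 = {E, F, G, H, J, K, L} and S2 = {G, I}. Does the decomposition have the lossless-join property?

No

Common attributes: S1 ∩ S2 = {G}.
Closure of {G}: G → H, K applies, adding H, K; G, K → L applies, adding L. So (G)⁺ = {G, H, K, L}.
The closure contains neither all of S1 = {E, F, G, H, J, K, L} nor all of S2 = {G, I}, so the common attributes are not a superkey of either fragment. The join is lossy.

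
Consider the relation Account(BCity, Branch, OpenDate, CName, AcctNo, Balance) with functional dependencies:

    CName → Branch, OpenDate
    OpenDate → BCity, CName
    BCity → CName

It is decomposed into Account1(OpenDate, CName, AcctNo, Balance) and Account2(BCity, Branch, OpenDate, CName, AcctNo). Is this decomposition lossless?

Yes

Common attributes: Account1 ∩ Account2 = {OpenDate, CName, AcctNo}.
Closure of {OpenDate, CName, AcctNo}: CName → Branch, OpenDate applies, adding Branch; OpenDate → BCity, CName applies, adding BCity. So (OpenDate, CName, AcctNo)⁺ = {BCity, Branch, OpenDate, CName, AcctNo}.
This closure contains every attribute of Account2, so Account1 ∩ Account2 → Account2. The join is lossless.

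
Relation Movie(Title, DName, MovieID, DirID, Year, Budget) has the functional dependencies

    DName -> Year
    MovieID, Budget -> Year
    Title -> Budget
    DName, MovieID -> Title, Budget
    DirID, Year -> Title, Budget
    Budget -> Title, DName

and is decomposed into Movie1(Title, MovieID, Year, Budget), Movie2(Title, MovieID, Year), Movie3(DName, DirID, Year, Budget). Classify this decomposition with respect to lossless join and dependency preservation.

Lossless test (chase): Rows 1 and 2 agree on Title; apply Title→Budget and equate their Budget entries. Rows 1 and 2 agree on Budget; apply Budget→Title, DName and equate their Title, DName entries. Rows 1 and 3 agree on Budget; apply Budget→Title, DName and equate their Title, DName entries. No row becomes fully distinguished — the join is lossy.
Dependency preservation: the restricted closure of {DName, MovieID} across the fragments never reaches {Title, Budget}, so DName, MovieID → Title, Budget cannot be enforced without a join — not preserved.

lossy and not dependency-preserving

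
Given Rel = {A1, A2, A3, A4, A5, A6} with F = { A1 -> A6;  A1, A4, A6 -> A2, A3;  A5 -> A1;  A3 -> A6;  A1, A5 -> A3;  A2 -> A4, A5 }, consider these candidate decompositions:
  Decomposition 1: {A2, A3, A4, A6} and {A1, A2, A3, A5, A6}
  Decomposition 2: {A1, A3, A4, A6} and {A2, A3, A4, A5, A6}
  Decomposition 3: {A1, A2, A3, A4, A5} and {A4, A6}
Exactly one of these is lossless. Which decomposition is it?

Decomposition 1

Decomposition 1: common = {A2, A3, A6}, closure = {A1, A2, A3, A4, A5, A6} → lossless.
Decomposition 2: common = {A3, A4, A6}, closure = {A3, A4, A6} → lossy.
Decomposition 3: common = {A4}, closure = {A4} → lossy.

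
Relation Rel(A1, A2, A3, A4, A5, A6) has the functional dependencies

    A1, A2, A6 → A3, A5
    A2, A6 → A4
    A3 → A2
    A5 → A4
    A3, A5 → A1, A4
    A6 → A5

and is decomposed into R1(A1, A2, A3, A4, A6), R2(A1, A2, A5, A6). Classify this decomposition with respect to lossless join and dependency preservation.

lossless but not dependency-preserving

Lossless test: (A1, A2, A6)⁺ = {A1, A2, A3, A4, A5, A6}, which contains all of one fragment — lossless.
Dependency preservation: the restricted closure of {A5} across the fragments never reaches {A4}, so A5 → A4 cannot be enforced without a join — not preserved.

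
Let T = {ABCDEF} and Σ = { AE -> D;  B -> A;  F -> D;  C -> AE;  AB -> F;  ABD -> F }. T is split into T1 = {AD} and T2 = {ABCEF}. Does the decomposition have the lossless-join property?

No

Common attributes: T1 ∩ T2 = {A}.
No dependency enlarges {A}, so (A)⁺ = {A}.
The closure contains neither all of T1 = {AD} nor all of T2 = {ABCEF}, so the common attributes are not a superkey of either fragment. The join is lossy.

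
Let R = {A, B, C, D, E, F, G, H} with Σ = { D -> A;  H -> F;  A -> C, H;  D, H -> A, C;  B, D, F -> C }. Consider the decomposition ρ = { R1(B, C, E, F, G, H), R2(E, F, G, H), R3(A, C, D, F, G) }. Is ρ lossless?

No

Chase test. Columns are A, B, C, D, E, F, G, H; row i has aⱼ where attribute j ∈ Ri, else bᵢⱼ.
Initial tableau (one row per fragment):
  row 1: b11 a2 a3 b14 a5 a6 a7 a8
  row 2: b21 b22 b23 b24 a5 a6 a7 a8
  row 3: a1 b32 a3 a4 b35 a6 a7 b38
No row becomes fully distinguished — the join is lossy.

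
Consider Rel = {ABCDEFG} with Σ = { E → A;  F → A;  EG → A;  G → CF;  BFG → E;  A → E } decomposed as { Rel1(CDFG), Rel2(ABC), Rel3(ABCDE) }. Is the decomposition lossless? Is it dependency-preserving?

Lossless test (chase): Rows 2 and 3 agree on A; apply A→E and equate their E entries. No row becomes fully distinguished — the join is lossy.
Dependency preservation: the restricted closure of {F} across the fragments never reaches {A}, so F → A cannot be enforced without a join — not preserved.

lossy and not dependency-preserving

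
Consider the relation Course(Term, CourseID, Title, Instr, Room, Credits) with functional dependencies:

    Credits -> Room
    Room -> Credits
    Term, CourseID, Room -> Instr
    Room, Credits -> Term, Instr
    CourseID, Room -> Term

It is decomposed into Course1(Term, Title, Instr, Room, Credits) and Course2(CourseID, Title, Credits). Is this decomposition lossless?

Common attributes: Course1 ∩ Course2 = {Title, Credits}.
Closure of {Title, Credits}: Credits → Room applies, adding Room; Room, Credits → Term, Instr applies, adding Term, Instr. So (Title, Credits)⁺ = {Term, Title, Instr, Room, Credits}.
This closure contains every attribute of Course1, so Course1 ∩ Course2 → Course1. The join is lossless.

Yes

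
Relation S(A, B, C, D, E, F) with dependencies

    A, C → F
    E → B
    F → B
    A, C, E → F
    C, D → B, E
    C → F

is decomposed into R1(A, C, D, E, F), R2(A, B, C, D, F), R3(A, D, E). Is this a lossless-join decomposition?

Yes

Chase test. Columns are A, B, C, D, E, F; row i has aⱼ where attribute j ∈ Ri, else bᵢⱼ.
Initial tableau (one row per fragment):
  row 1: a1 b12 a3 a4 a5 a6
  row 2: a1 a2 a3 a4 b25 a6
  row 3: a1 b32 b33 a4 a5 b36
Rows 1 and 3 agree on E; apply E→B and equate their B entries.
Rows 1 and 2 agree on F; apply F→B and equate their B entries.
Rows 1 and 2 agree on C, D; apply C, D→B, E and equate their B, E entries.
Row 1 is now all distinguished symbols — the join is lossless.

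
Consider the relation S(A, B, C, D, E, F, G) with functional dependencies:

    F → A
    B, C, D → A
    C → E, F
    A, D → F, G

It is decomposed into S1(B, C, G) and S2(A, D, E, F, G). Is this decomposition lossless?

No

Common attributes: S1 ∩ S2 = {G}.
No dependency enlarges {G}, so (G)⁺ = {G}.
The closure contains neither all of S1 = {B, C, G} nor all of S2 = {A, D, E, F, G}, so the common attributes are not a superkey of either fragment. The join is lossy.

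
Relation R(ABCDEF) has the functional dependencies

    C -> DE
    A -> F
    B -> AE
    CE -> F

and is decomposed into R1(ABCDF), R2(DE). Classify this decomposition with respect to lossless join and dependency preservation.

Lossless test: (D)⁺ = {D}, which is a superkey of neither fragment — lossy.
Dependency preservation: the restricted closure of {C} across the fragments never reaches {DE}, so C → DE cannot be enforced without a join — not preserved.

lossy and not dependency-preserving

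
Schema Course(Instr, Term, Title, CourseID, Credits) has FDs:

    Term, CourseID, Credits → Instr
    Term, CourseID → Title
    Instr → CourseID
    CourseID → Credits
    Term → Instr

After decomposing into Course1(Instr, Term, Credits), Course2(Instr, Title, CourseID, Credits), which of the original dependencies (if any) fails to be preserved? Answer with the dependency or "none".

Check Term, CourseID → Title: no single fragment contains all of {Term, Title, CourseID}, and the restricted closure of {Term, CourseID} across the fragments never reaches {Title}.
Term, CourseID, Credits → Instr is preserved.
Instr → CourseID is preserved.
CourseID → Credits is preserved.
Term → Instr is preserved.

Term, CourseID → Title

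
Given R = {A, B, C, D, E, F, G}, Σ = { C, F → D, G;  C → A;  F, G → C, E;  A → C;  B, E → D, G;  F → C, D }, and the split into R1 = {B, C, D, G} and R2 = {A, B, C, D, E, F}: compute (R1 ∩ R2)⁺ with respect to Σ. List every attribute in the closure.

R1 ∩ R2 = {B, C, D}.
C → A applies, adding A
Closure: {A, B, C, D}.

A, B, C, D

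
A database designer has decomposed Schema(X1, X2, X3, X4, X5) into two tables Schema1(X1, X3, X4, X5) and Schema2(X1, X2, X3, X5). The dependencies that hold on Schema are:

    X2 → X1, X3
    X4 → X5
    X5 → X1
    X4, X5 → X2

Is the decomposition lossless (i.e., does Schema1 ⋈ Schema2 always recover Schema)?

Common attributes: Schema1 ∩ Schema2 = {X1, X3, X5}.
No dependency enlarges {X1, X3, X5}, so (X1, X3, X5)⁺ = {X1, X3, X5}.
The closure contains neither all of Schema1 = {X1, X3, X4, X5} nor all of Schema2 = {X1, X2, X3, X5}, so the common attributes are not a superkey of either fragment. The join is lossy.

No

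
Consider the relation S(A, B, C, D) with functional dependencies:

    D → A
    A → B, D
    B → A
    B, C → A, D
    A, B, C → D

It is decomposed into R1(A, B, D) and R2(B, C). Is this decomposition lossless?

Common attributes: R1 ∩ R2 = {B}.
Closure of {B}: B → A applies, adding A; A → B, D applies, adding D. So (B)⁺ = {A, B, D}.
This closure contains every attribute of R1, so R1 ∩ R2 → R1. The join is lossless.

Yes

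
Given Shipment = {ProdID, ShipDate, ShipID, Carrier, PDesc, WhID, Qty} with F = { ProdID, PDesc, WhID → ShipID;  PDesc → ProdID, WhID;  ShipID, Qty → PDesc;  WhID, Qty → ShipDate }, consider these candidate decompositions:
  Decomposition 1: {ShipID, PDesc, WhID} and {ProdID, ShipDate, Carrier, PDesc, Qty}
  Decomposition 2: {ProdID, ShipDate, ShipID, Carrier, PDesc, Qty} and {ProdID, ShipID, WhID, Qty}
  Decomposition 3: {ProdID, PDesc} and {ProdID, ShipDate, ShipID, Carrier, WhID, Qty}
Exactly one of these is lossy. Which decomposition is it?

Decomposition 1: common = {PDesc}, closure = {ProdID, ShipID, PDesc, WhID} → lossless.
Decomposition 2: common = {ProdID, ShipID, Qty}, closure = {ProdID, ShipDate, ShipID, PDesc, WhID, Qty} → lossless.
Decomposition 3: common = {ProdID}, closure = {ProdID} → lossy.

Decomposition 3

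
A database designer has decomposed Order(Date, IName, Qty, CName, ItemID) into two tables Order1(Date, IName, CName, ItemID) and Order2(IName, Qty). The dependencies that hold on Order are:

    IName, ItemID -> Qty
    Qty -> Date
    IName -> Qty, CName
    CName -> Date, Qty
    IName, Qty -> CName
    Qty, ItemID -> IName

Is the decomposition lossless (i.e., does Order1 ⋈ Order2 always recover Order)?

Yes

Common attributes: Order1 ∩ Order2 = {IName}.
Closure of {IName}: IName → Qty, CName applies, adding Qty, CName; CName → Date, Qty applies, adding Date. So (IName)⁺ = {Date, IName, Qty, CName}.
This closure contains every attribute of Order2, so Order1 ∩ Order2 → Order2. The join is lossless.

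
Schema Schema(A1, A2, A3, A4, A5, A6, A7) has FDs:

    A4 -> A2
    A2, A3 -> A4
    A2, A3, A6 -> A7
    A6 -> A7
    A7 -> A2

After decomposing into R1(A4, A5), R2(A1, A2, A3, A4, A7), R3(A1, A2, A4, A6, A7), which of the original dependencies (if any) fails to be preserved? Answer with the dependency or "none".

none

A4 → A2 lies within R2.
A2, A3 → A4 lies within R2.
A2, A3, A6 → A7: restricted closure across fragments reaches A7.
A6 → A7 lies within R3.
A7 → A2 lies within R2.
Every dependency is enforceable on the fragments, so the decomposition is dependency-preserving.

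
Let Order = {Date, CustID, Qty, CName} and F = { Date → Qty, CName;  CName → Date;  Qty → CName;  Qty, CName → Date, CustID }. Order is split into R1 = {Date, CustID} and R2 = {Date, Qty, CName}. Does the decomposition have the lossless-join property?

Common attributes: R1 ∩ R2 = {Date}.
Closure of {Date}: Date → Qty, CName applies, adding Qty, CName; Qty, CName → Date, CustID applies, adding CustID. So (Date)⁺ = {Date, CustID, Qty, CName}.
This closure contains every attribute of R1, so R1 ∩ R2 → R1. The join is lossless.

Yes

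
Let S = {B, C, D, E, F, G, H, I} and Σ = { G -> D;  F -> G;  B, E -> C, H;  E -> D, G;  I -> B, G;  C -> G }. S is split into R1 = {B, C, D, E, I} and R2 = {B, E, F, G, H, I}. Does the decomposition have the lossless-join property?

Common attributes: R1 ∩ R2 = {B, E, I}.
Closure of {B, E, I}: B, E → C, H applies, adding C, H; E → D, G applies, adding D, G. So (B, E, I)⁺ = {B, C, D, E, G, H, I}.
This closure contains every attribute of R1, so R1 ∩ R2 → R1. The join is lossless.

Yes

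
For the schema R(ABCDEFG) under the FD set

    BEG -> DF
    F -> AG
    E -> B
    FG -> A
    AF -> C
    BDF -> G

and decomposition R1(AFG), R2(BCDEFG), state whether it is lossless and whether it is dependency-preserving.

lossless and dependency-preserving

Lossless test: (FG)⁺ = {ACFG}, which contains all of one fragment — lossless.
Dependency preservation: AF → C is not contained in any single fragment, but the restricted closure of its left-hand side across the fragments still reaches the right-hand side; the remaining FDs each lie inside some fragment. All dependencies are preserved.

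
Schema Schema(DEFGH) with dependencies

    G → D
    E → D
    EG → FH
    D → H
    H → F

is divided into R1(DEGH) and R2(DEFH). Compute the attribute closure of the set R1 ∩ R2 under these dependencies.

R1 ∩ R2 = {DEH}.
H → F applies, adding F
Closure: {DEFH}.

DEFH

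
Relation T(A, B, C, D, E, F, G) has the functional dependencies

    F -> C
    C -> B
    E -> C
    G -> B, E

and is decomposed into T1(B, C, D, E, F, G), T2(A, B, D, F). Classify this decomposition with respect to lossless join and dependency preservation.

Lossless test: (B, D, F)⁺ = {B, C, D, F}, which is a superkey of neither fragment — lossy.
Dependency preservation: every FD's attributes lie within a single fragment, so each can be enforced locally — preserved.

lossy but dependency-preserving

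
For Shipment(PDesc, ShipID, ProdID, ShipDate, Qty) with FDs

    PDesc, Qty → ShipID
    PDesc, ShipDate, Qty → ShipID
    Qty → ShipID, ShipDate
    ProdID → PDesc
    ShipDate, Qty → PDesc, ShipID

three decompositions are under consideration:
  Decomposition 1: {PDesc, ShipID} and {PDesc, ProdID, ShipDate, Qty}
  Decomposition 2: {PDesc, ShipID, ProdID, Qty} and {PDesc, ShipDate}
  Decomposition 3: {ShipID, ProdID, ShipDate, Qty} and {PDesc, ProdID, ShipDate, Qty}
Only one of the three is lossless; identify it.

Decomposition 1: common = {PDesc}, closure = {PDesc} → lossy.
Decomposition 2: common = {PDesc}, closure = {PDesc} → lossy.
Decomposition 3: common = {ProdID, ShipDate, Qty}, closure = {PDesc, ShipID, ProdID, ShipDate, Qty} → lossless.

Decomposition 3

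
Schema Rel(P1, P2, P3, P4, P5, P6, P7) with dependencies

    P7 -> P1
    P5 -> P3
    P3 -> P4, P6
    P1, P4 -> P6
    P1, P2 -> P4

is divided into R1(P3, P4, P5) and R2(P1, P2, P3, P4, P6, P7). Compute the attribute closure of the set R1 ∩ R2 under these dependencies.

P3, P4, P6

R1 ∩ R2 = {P3, P4}.
P3 → P4, P6 applies, adding P6
Closure: {P3, P4, P6}.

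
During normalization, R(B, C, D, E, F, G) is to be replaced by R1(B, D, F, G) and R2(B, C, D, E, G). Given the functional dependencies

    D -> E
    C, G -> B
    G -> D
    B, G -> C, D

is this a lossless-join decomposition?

Common attributes: R1 ∩ R2 = {B, D, G}.
Closure of {B, D, G}: D → E applies, adding E; B, G → C, D applies, adding C. So (B, D, G)⁺ = {B, C, D, E, G}.
This closure contains every attribute of R2, so R1 ∩ R2 → R2. The join is lossless.

Yes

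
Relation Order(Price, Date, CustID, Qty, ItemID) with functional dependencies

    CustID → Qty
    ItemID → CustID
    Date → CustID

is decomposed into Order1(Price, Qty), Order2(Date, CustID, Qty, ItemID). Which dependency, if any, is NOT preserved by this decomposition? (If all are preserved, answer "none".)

none

CustID → Qty lies within Order2.
ItemID → CustID lies within Order2.
Date → CustID lies within Order2.
Every dependency is enforceable on the fragments, so the decomposition is dependency-preserving.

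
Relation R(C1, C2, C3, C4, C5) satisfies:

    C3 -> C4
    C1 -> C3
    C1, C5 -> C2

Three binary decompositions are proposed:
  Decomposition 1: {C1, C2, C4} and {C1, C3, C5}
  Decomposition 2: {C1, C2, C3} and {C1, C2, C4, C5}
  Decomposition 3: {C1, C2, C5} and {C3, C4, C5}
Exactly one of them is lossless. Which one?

Decomposition 2

Decomposition 1: common = {C1}, closure = {C1, C3, C4} → lossy.
Decomposition 2: common = {C1, C2}, closure = {C1, C2, C3, C4} → lossless.
Decomposition 3: common = {C5}, closure = {C5} → lossy.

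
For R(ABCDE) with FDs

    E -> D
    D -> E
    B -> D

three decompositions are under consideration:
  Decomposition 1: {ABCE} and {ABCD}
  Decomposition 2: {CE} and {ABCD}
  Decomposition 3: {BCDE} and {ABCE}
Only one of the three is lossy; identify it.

Decomposition 1: common = {ABC}, closure = {ABCDE} → lossless.
Decomposition 2: common = {C}, closure = {C} → lossy.
Decomposition 3: common = {BCE}, closure = {BCDE} → lossless.

Decomposition 2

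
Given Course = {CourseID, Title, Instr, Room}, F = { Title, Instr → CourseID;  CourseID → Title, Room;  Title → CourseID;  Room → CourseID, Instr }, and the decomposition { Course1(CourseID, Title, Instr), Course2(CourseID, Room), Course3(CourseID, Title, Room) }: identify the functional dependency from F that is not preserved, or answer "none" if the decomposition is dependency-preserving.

Title, Instr → CourseID lies within Course1.
CourseID → Title, Room lies within Course3.
Title → CourseID lies within Course1.
Room → CourseID, Instr: restricted closure across fragments reaches CourseID, Instr.
Every dependency is enforceable on the fragments, so the decomposition is dependency-preserving.

none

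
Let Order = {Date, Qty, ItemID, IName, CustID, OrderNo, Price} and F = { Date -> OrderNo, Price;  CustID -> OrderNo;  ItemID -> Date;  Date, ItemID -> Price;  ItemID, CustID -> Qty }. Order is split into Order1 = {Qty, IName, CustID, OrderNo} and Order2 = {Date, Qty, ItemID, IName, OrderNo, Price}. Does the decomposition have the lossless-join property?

No

Common attributes: Order1 ∩ Order2 = {Qty, IName, OrderNo}.
No dependency enlarges {Qty, IName, OrderNo}, so (Qty, IName, OrderNo)⁺ = {Qty, IName, OrderNo}.
The closure contains neither all of Order1 = {Qty, IName, CustID, OrderNo} nor all of Order2 = {Date, Qty, ItemID, IName, OrderNo, Price}, so the common attributes are not a superkey of either fragment. The join is lossy.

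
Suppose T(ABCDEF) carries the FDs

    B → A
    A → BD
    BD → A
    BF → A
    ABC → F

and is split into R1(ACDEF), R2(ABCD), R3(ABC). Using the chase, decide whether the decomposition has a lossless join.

Chase test. Columns are ABCDEF; row i has aⱼ where attribute j ∈ Ri, else bᵢⱼ.
Initial tableau (one row per fragment):
  row 1: a1 b12 a3 a4 a5 a6
  row 2: a1 a2 a3 a4 b25 b26
  row 3: a1 a2 a3 b34 b35 b36
Rows 1 and 2 agree on A; apply A→BD and equate their BD entries.
Rows 1 and 3 agree on A; apply A→BD and equate their BD entries.
Rows 1 and 2 agree on ABC; apply ABC→F and equate their F entries.
Rows 1 and 3 agree on ABC; apply ABC→F and equate their F entries.
Row 1 is now all distinguished symbols — the join is lossless.

Yes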